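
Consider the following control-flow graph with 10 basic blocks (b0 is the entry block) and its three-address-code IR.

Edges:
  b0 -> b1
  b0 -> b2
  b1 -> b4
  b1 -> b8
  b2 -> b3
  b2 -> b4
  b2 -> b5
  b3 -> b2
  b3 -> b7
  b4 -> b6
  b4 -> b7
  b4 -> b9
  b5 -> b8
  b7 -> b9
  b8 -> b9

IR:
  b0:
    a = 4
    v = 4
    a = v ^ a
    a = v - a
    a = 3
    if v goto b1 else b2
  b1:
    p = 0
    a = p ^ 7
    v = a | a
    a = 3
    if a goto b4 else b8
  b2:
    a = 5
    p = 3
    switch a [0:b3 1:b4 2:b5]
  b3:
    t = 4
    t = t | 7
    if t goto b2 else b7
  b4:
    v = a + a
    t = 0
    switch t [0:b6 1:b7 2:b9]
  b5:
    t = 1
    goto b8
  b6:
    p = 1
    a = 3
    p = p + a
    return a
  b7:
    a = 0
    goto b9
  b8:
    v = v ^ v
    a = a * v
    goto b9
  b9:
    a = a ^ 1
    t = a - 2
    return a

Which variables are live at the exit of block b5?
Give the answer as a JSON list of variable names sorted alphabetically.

Answer: ["a", "v"]

Working:
Block summaries:
  b0 def {a,v} use ∅
  b1 def {a,p,v} use ∅
  b2 def {a,p} use ∅
  b3 def {t} use ∅
  b4 def {t,v} use {a}
  b5 def {t} use ∅
  b6 def {a,p} use ∅
  b7 def {a} use ∅
  b8 def {a,v} use {a,v}
  b9 def {a,t} use {a}

Backward fixpoint:
  live b0: ∅→{v}
  live b1: ∅→{a,v}
  live b2: {v}→{a,v}
  live b3: {v}→{v}
  live b4: {a}→{a}
  live b5: {a,v}→{a,v}
  live b6: ∅→∅
  live b7: ∅→{a}
  live b8: {a,v}→{a}
  live b9: {a}→∅

live-out(b5) = ["a", "v"]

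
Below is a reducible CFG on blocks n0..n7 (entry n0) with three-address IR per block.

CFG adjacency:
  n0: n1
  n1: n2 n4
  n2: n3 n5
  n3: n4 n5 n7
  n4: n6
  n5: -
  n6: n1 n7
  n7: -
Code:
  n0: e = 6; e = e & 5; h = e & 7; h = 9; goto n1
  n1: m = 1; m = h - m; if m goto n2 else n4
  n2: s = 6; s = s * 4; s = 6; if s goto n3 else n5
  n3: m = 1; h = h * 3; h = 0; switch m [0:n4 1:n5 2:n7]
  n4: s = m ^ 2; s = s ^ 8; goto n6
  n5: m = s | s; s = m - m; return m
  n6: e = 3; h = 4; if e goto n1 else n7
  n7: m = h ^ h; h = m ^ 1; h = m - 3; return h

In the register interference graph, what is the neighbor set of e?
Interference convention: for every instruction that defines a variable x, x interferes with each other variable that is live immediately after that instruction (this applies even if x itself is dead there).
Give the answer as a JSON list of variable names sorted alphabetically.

Answer: ["h"]

Derivation:
Block summaries:
  n0 def {e,h} use ∅
  n1 def {m} use {h}
  n2 def {s} use ∅
  n3 def {h,m} use {h}
  n4 def {s} use {m}
  n5 def {m,s} use {s}
  n6 def {e,h} use ∅
  n7 def {h,m} use {h}

Liveness:
  n0: in=∅ out={h}
  n1: in={h} out={h,m}
  n2: in={h} out={h,s}
  n3: in={h,s} out={h,m,s}
  n4: in={m} out=∅
  n5: in={s} out=∅
  n6: in=∅ out={h}
  n7: in={h} out=∅

Interfere edges:
  e: {h}
  h: {e,m,s}
  m: {h,s}
  s: {h,m}

N(e) = ["h"]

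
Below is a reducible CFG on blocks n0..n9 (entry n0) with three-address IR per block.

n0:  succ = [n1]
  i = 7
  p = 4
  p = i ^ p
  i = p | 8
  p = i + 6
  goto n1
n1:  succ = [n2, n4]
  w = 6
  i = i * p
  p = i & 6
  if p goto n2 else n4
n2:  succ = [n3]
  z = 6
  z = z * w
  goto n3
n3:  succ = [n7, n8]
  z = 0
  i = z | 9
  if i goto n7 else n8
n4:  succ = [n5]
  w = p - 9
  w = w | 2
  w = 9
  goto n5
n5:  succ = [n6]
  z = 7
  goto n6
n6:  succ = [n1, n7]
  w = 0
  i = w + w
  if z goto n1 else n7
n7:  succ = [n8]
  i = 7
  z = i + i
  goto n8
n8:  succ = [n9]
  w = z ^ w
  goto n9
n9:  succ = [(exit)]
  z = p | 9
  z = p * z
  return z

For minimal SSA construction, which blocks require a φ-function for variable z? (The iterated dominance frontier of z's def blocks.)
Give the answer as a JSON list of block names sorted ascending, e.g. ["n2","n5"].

idom tree: n1←n0 n2←n1 n3←n2 n4←n1 n5←n4 n6←n5 n7←n1 n8←n1 n9←n8
Join-block Dom:
  n1: preds {n0,n6}: {n0} ∩ {n0,n1,n4,n5,n6} = {n0}; idom=n0
  n7: preds {n3,n6}: {n0,n1,n2,n3} ∩ {n0,n1,n4,n5,n6} = {n0,n1}; idom=n1
  n8: preds {n3,n7}: {n0,n1,n2,n3} ∩ {n0,n1,n7} = {n0,n1}; idom=n1

DF derivation:
  n1←n0: walk · to n0
  n1←n6: walk n6→n5→n4→n1 to n0
  n7←n3: walk n3→n2 to n1
  n7←n6: walk n6→n5→n4 to n1
  n8←n3: walk n3→n2 to n1
  n8←n7: walk n7 to n1
  n0 → ∅
  n1 → {n1}
  n2 → {n7,n8}
  n3 → {n7,n8}
  n4 → {n1,n7}
  n5 → {n1,n7}
  n6 → {n1,n7}
  n7 → {n8}
  n8 → ∅
  n9 → ∅

φ for z: defs {n2,n3,n5,n7,n9}
  DF⁺ = {n1,n7,n8}

Answer: ["n1", "n7", "n8"]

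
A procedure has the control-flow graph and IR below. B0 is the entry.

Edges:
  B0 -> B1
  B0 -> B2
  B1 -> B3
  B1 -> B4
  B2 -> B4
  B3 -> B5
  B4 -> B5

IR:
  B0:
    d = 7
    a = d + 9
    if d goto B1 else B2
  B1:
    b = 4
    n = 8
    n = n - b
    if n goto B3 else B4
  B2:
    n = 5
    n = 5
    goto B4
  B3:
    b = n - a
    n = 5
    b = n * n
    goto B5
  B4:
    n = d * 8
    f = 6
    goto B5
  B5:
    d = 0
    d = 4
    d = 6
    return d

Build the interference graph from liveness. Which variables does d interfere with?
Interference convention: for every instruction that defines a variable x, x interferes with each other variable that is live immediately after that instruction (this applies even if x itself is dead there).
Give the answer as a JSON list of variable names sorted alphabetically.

Answer: ["a", "b", "n"]

Analysis:
Block summaries:
  B0: {a,d} / ∅
  B1: {b,n} / ∅
  B2: {n} / ∅
  B3: {b,n} / {a,n}
  B4: {f,n} / {d}
  B5: {d} / ∅

Liveness:
  B0 li=∅ lo={a,d}
  B1 li={a,d} lo={a,d,n}
  B2 li={d} lo={d}
  B3 li={a,n} lo=∅
  B4 li={d} lo=∅
  B5 li=∅ lo=∅

Interfere edges:
  a: {b,d,n}
  b: {a,d,n}
  d: {a,b,n}
  f: ∅
  n: {a,b,d}

N(d) = ["a", "b", "n"]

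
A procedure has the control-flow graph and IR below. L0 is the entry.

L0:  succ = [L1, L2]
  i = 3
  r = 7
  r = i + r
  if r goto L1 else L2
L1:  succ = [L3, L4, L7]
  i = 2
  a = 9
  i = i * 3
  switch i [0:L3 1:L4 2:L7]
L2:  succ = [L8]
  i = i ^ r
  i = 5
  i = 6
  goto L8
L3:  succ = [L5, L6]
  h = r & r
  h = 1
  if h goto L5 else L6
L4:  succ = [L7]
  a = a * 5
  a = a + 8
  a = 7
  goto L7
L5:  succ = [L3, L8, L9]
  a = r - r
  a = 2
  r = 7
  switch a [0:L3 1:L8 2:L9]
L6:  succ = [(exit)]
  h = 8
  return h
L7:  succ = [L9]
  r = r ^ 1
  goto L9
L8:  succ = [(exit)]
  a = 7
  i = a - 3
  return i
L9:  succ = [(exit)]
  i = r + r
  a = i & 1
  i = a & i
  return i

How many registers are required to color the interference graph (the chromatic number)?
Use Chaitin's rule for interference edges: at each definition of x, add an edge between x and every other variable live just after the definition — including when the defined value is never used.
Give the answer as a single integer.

def/use:
  L0 def {i,r} use ∅
  L1 def {a,i} use ∅
  L2 def {i} use {i,r}
  L3 def {h} use {r}
  L4 def {a} use {a}
  L5 def {a,r} use {r}
  L6 def {h} use ∅
  L7 def {r} use {r}
  L8 def {a,i} use ∅
  L9 def {a,i} use {r}

Live sets:
  L0 li=∅ lo={i,r}
  L1 li={r} lo={a,r}
  L2 li={i,r} lo=∅
  L3 li={r} lo={r}
  L4 li={a,r} lo={r}
  L5 li={r} lo={r}
  L6 li=∅ lo=∅
  L7 li={r} lo={r}
  L8 li=∅ lo=∅
  L9 li={r} lo=∅

Interfere edges:
  a: {i,r}
  h: {r}
  i: {a,r}
  r: {a,h,i}

Colouring:
  {a,i,r} pairwise interfere (3-clique) ⇒ χ ≥ 3
  3-colouring: r0={r}  r1={a,h}  r2={i}
  χ = 3

Answer: 3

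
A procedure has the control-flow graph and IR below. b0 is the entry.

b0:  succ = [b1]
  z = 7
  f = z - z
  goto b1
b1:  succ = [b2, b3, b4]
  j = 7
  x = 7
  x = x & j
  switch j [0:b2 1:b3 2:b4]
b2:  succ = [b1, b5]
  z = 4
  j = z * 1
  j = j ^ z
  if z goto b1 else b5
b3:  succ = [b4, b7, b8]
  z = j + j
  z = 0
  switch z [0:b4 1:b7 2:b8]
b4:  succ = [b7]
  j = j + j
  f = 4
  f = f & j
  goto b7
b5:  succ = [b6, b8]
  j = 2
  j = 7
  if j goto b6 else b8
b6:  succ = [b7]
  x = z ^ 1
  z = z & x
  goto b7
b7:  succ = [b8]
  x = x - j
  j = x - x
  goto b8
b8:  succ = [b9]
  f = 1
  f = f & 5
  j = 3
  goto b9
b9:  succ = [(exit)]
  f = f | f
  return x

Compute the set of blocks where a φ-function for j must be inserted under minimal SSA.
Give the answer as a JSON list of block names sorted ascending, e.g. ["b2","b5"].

idom tree: b1←b0 b2←b1 b3←b1 b4←b1 b5←b2 b6←b5 b7←b1 b8←b1 b9←b8
Dom∩ at merges:
  b1: preds {b0,b2}: {b0} ∩ {b0,b1,b2} = {b0}; idom=b0
  b4: preds {b1,b3}: {b0,b1} ∩ {b0,b1,b3} = {b0,b1}; idom=b1
  b7: preds {b3,b4,b6}: {b0,b1,b3} ∩ {b0,b1,b4} ∩ {b0,b1,b2,b5,b6} = {b0,b1}; idom=b1
  b8: preds {b3,b5,b7}: {b0,b1,b3} ∩ {b0,b1,b2,b5} ∩ {b0,b1,b7} = {b0,b1}; idom=b1

DF derivation:
  join b1 pred b0: · stop@b0
  join b1 pred b2: b2→b1 stop@b0
  join b4 pred b1: · stop@b1
  join b4 pred b3: b3 stop@b1
  join b7 pred b3: b3 stop@b1
  join b7 pred b4: b4 stop@b1
  join b7 pred b6: b6→b5→b2 stop@b1
  join b8 pred b3: b3 stop@b1
  join b8 pred b5: b5→b2 stop@b1
  join b8 pred b7: b7 stop@b1
  DF(b0)=∅
  DF(b1)={b1}
  DF(b2)={b1,b7,b8}
  DF(b3)={b4,b7,b8}
  DF(b4)={b7}
  DF(b5)={b7,b8}
  DF(b6)={b7}
  DF(b7)={b8}
  DF(b8)=∅
  DF(b9)=∅

φ for j: defs {b1,b2,b4,b5,b7,b8}
  DF⁺ = {b1,b7,b8}

Answer: ["b1", "b7", "b8"]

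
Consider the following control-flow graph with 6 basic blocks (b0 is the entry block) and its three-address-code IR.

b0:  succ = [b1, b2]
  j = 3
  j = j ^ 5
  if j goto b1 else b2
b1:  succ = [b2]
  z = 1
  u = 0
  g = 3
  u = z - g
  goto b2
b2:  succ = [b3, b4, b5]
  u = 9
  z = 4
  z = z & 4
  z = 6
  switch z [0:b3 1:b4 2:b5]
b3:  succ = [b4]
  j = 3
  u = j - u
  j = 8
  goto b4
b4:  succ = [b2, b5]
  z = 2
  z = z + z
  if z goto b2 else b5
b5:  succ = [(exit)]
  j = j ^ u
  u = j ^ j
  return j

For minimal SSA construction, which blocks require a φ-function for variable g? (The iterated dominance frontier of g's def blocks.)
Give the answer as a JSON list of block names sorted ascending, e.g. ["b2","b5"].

Answer: ["b2"]

Analysis:
idom tree: b1←b0 b2←b0 b3←b2 b4←b2 b5←b2
Dom at joins:
  b2: preds {b0,b1,b4}: {b0} ∩ {b0,b1} ∩ {b0,b2,b4} = {b0}; idom=b0
  b4: preds {b2,b3}: {b0,b2} ∩ {b0,b2,b3} = {b0,b2}; idom=b2
  b5: preds {b2,b4}: {b0,b2} ∩ {b0,b2,b4} = {b0,b2}; idom=b2

Frontier:
  join b2 pred b0: · stop@b0
  join b2 pred b1: b1 stop@b0
  join b2 pred b4: b4→b2 stop@b0
  join b4 pred b2: · stop@b2
  join b4 pred b3: b3 stop@b2
  join b5 pred b2: · stop@b2
  join b5 pred b4: b4 stop@b2
  b0: DF=∅
  b1: DF={b2}
  b2: DF={b2}
  b3: DF={b4}
  b4: DF={b2,b5}
  b5: DF=∅

φ for g: defs {b1}
  DF⁺ = {b2}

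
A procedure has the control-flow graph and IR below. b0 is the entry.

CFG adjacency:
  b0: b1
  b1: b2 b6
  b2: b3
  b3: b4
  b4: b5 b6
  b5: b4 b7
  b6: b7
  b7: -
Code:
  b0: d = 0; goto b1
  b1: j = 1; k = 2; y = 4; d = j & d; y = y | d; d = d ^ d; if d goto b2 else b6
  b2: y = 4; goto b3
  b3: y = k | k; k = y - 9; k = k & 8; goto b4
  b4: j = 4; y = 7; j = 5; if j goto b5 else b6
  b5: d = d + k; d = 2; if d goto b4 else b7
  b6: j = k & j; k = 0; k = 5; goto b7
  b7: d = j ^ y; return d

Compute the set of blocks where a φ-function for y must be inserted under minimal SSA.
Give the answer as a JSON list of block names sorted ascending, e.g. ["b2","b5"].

idom tree: b1←b0 b2←b1 b3←b2 b4←b3 b5←b4 b6←b1 b7←b1
Join-block Dom:
  b4: preds {b3,b5}: {b0,b1,b2,b3} ∩ {b0,b1,b2,b3,b4,b5} = {b0,b1,b2,b3}; idom=b3
  b6: preds {b1,b4}: {b0,b1} ∩ {b0,b1,b2,b3,b4} = {b0,b1}; idom=b1
  b7: preds {b5,b6}: {b0,b1,b2,b3,b4,b5} ∩ {b0,b1,b6} = {b0,b1}; idom=b1

DF derivation:
  b4←b3: walk · to b3
  b4←b5: walk b5→b4 to b3
  b6←b1: walk · to b1
  b6←b4: walk b4→b3→b2 to b1
  b7←b5: walk b5→b4→b3→b2 to b1
  b7←b6: walk b6 to b1
  DF(b0)=∅
  DF(b1)=∅
  DF(b2)={b6,b7}
  DF(b3)={b6,b7}
  DF(b4)={b4,b6,b7}
  DF(b5)={b4,b7}
  DF(b6)={b7}
  DF(b7)=∅

φ for y: defs {b1,b2,b3,b4}
  DF⁺ = {b4,b6,b7}

Answer: ["b4", "b6", "b7"]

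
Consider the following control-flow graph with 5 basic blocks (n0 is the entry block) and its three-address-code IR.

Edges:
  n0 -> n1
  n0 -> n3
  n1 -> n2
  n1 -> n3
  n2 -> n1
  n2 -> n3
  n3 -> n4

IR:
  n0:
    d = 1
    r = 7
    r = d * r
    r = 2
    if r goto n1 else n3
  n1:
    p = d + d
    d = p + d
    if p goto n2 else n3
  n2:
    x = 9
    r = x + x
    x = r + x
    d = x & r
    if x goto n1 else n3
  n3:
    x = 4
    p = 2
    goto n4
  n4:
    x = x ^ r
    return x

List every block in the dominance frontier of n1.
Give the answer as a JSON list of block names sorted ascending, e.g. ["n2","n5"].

Answer: ["n1", "n3"]

Derivation:
idom tree: n1←n0 n2←n1 n3←n0 n4←n3
Join-block Dom:
  n1: preds {n0,n2}: {n0} ∩ {n0,n1,n2} = {n0}; idom=n0
  n3: preds {n0,n1,n2}: {n0} ∩ {n0,n1} ∩ {n0,n1,n2} = {n0}; idom=n0

DF walk-up:
  n1←n0: walk · to n0
  n1←n2: walk n2→n1 to n0
  n3←n0: walk · to n0
  n3←n1: walk n1 to n0
  n3←n2: walk n2→n1 to n0
  n0 → ∅
  n1 → {n1,n3}
  n2 → {n1,n3}
  n3 → ∅
  n4 → ∅

DF(n1) = ["n1", "n3"]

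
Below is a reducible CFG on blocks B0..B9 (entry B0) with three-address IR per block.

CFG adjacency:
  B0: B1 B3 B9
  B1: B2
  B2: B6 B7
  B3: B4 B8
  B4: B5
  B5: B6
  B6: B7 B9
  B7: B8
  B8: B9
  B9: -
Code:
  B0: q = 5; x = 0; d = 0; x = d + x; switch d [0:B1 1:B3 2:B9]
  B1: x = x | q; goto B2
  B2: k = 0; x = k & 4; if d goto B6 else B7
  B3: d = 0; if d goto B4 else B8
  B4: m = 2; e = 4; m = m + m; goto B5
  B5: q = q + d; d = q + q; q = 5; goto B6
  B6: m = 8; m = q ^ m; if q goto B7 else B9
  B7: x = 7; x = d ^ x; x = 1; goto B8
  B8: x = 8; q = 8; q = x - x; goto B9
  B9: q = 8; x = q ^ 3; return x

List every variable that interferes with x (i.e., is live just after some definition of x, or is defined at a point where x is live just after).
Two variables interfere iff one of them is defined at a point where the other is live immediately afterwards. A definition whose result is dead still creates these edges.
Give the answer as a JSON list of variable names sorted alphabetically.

Answer: ["d", "q"]

Working:
def/use:
  B0: {d,q,x} / ∅
  B1: {x} / {q,x}
  B2: {k,x} / {d}
  B3: {d} / ∅
  B4: {e,m} / ∅
  B5: {d,q} / {d,q}
  B6: {m} / {q}
  B7: {x} / {d}
  B8: {q,x} / ∅
  B9: {q,x} / ∅

Backward fixpoint:
  live B0: ∅→{d,q,x}
  live B1: {d,q,x}→{d,q}
  live B2: {d,q}→{d,q}
  live B3: {q}→{d,q}
  live B4: {d,q}→{d,q}
  live B5: {d,q}→{d,q}
  live B6: {d,q}→{d}
  live B7: {d}→∅
  live B8: ∅→∅
  live B9: ∅→∅

Conflict graph:
  d: {e,k,m,q,x}
  e: {d,m,q}
  k: {d,q}
  m: {d,e,q}
  q: {d,e,k,m,x}
  x: {d,q}

N(x) = ["d", "q"]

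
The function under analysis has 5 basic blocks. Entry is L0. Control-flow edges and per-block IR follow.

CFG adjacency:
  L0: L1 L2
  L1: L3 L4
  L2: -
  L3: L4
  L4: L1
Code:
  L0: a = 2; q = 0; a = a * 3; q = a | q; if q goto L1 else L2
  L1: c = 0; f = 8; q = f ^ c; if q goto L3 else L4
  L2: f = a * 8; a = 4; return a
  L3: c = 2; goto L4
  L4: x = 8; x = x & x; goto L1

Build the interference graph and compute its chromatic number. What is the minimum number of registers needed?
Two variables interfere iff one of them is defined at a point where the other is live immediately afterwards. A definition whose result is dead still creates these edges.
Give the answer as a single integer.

def/use:
  L0 def {a,q} use ∅
  L1 def {c,f,q} use ∅
  L2 def {a,f} use {a}
  L3 def {c} use ∅
  L4 def {x} use ∅

Live sets:
  L0: in=∅ out={a}
  L1: in=∅ out=∅
  L2: in={a} out=∅
  L3: in=∅ out=∅
  L4: in=∅ out=∅

Interference:
  a↔{q}
  c↔{f}
  f↔{c}
  q↔{a}
  x↔∅

Colouring:
  {a,q} pairwise interfere (2-clique) ⇒ χ ≥ 2
  2-colouring: r0={a,c,x}  r1={f,q}
  χ = 2

Answer: 2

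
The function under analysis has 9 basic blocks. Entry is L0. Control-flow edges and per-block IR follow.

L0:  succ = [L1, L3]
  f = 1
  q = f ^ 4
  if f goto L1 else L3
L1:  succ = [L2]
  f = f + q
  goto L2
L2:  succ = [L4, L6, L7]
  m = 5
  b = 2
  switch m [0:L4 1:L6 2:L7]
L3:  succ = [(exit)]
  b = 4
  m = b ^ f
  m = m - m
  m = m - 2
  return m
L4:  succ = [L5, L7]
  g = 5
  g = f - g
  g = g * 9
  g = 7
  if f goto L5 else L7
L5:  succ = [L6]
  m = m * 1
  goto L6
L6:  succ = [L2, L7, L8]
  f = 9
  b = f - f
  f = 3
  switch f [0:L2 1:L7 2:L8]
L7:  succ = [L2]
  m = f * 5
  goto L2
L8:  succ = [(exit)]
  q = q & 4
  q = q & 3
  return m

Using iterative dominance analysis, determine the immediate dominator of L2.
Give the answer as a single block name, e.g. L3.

idom tree: L1←L0 L2←L1 L3←L0 L4←L2 L5←L4 L6←L2 L7←L2 L8←L6
Dom at joins:
  L2: preds {L1,L6,L7}: {L0,L1} ∩ {L0,L1,L2,L6} ∩ {L0,L1,L2,L7} = {L0,L1}; idom=L1
  L6: preds {L2,L5}: {L0,L1,L2} ∩ {L0,L1,L2,L4,L5} = {L0,L1,L2}; idom=L2
  L7: preds {L2,L4,L6}: {L0,L1,L2} ∩ {L0,L1,L2,L4} ∩ {L0,L1,L2,L6} = {L0,L1,L2}; idom=L2

idom(L2) = L1

Answer: L1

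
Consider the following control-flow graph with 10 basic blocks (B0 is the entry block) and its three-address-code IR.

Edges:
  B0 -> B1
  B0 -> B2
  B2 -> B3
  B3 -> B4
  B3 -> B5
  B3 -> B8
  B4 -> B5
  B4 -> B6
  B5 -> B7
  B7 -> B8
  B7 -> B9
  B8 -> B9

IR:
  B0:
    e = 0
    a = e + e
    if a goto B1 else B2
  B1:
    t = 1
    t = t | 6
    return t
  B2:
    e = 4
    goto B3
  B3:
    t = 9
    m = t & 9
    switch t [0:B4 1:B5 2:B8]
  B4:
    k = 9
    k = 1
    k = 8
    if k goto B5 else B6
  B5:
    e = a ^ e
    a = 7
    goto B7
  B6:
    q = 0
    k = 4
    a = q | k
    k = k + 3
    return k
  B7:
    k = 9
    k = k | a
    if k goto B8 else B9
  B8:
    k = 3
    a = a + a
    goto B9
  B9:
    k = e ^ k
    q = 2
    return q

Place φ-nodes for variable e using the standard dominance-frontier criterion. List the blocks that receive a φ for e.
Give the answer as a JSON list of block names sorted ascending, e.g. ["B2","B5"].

Answer: ["B8", "B9"]

Analysis:
idom tree: B1←B0 B2←B0 B3←B2 B4←B3 B5←B3 B6←B4 B7←B5 B8←B3 B9←B3
Dom at joins:
  B5: preds {B3,B4}: {B0,B2,B3} ∩ {B0,B2,B3,B4} = {B0,B2,B3}; idom=B3
  B8: preds {B3,B7}: {B0,B2,B3} ∩ {B0,B2,B3,B5,B7} = {B0,B2,B3}; idom=B3
  B9: preds {B7,B8}: {B0,B2,B3,B5,B7} ∩ {B0,B2,B3,B8} = {B0,B2,B3}; idom=B3

DF derivation:
  B5←B3: walk · to B3
  B5←B4: walk B4 to B3
  B8←B3: walk · to B3
  B8←B7: walk B7→B5 to B3
  B9←B7: walk B7→B5 to B3
  B9←B8: walk B8 to B3
  B0 → ∅
  B1 → ∅
  B2 → ∅
  B3 → ∅
  B4 → {B5}
  B5 → {B8,B9}
  B6 → ∅
  B7 → {B8,B9}
  B8 → {B9}
  B9 → ∅

φ for e: defs {B0,B2,B5}
  DF⁺ = {B8,B9}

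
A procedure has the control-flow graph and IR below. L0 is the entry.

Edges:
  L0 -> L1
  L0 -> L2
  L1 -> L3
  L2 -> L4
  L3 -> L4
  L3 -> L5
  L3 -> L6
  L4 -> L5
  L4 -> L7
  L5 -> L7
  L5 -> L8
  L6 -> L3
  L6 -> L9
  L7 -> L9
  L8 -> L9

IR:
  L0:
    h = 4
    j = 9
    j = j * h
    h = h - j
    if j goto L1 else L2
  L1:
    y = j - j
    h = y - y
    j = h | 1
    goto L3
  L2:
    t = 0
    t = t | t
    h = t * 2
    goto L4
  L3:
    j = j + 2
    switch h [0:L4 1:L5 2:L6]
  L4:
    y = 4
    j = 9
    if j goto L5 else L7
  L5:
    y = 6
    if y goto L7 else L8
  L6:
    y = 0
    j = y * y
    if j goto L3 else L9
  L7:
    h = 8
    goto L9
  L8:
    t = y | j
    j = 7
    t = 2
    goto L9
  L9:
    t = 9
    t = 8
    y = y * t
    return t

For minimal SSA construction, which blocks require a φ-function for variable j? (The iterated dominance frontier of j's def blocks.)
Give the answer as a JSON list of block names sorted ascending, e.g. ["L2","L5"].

idom tree: L1←L0 L2←L0 L3←L1 L4←L0 L5←L0 L6←L3 L7←L0 L8←L5 L9←L0
Dom at joins:
  L3: preds {L1,L6}: {L0,L1} ∩ {L0,L1,L3,L6} = {L0,L1}; idom=L1
  L4: preds {L2,L3}: {L0,L2} ∩ {L0,L1,L3} = {L0}; idom=L0
  L5: preds {L3,L4}: {L0,L1,L3} ∩ {L0,L4} = {L0}; idom=L0
  L7: preds {L4,L5}: {L0,L4} ∩ {L0,L5} = {L0}; idom=L0
  L9: preds {L6,L7,L8}: {L0,L1,L3,L6} ∩ {L0,L7} ∩ {L0,L5,L8} = {L0}; idom=L0

DF walk-up:
  join L3 pred L1: · stop@L1
  join L3 pred L6: L6→L3 stop@L1
  join L4 pred L2: L2 stop@L0
  join L4 pred L3: L3→L1 stop@L0
  join L5 pred L3: L3→L1 stop@L0
  join L5 pred L4: L4 stop@L0
  join L7 pred L4: L4 stop@L0
  join L7 pred L5: L5 stop@L0
  join L9 pred L6: L6→L3→L1 stop@L0
  join L9 pred L7: L7 stop@L0
  join L9 pred L8: L8→L5 stop@L0
  L0 → ∅
  L1 → {L4,L5,L9}
  L2 → {L4}
  L3 → {L3,L4,L5,L9}
  L4 → {L5,L7}
  L5 → {L7,L9}
  L6 → {L3,L9}
  L7 → {L9}
  L8 → {L9}
  L9 → ∅

φ for j: defs {L0,L1,L3,L4,L6,L8}
  DF⁺ = {L3,L4,L5,L7,L9}

Answer: ["L3", "L4", "L5", "L7", "L9"]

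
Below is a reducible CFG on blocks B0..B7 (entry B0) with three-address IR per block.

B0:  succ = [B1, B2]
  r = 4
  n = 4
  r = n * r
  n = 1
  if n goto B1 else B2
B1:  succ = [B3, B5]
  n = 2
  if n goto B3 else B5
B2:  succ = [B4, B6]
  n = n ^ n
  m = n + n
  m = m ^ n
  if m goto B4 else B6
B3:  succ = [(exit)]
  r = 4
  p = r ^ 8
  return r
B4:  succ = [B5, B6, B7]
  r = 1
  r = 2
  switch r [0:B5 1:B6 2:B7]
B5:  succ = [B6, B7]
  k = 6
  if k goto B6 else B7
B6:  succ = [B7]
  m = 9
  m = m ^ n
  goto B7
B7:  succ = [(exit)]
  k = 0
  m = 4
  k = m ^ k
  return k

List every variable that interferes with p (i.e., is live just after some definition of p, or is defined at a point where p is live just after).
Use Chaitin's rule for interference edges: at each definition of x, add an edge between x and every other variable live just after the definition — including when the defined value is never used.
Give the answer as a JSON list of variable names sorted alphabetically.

Block summaries:
  B0: def={n,r} ue=∅
  B1: def={n} ue=∅
  B2: def={m,n} ue={n}
  B3: def={p,r} ue=∅
  B4: def={r} ue=∅
  B5: def={k} ue=∅
  B6: def={m} ue={n}
  B7: def={k,m} ue=∅

Liveness:
  B0: in=∅ out={n}
  B1: in=∅ out={n}
  B2: in={n} out={n}
  B3: in=∅ out=∅
  B4: in={n} out={n}
  B5: in={n} out={n}
  B6: in={n} out=∅
  B7: in=∅ out=∅

Conflict graph:
  k↔{m,n}
  m↔{k,n}
  n↔{k,m,r}
  p↔{r}
  r↔{n,p}

N(p) = ["r"]

Answer: ["r"]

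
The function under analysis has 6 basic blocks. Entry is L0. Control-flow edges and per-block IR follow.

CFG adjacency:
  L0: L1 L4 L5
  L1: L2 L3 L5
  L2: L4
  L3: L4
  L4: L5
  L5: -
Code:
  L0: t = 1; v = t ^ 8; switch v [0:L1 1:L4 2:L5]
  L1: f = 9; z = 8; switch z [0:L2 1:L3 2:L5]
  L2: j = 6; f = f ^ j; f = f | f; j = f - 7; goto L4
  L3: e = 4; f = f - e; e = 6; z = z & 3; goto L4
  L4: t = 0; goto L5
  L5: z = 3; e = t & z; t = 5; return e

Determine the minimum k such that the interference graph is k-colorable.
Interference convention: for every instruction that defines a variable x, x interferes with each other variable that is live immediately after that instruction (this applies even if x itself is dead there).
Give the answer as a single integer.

Answer: 4

Derivation:
def/use:
  L0 def {t,v} use ∅
  L1 def {f,z} use ∅
  L2 def {f,j} use {f}
  L3 def {e,f,z} use {f,z}
  L4 def {t} use ∅
  L5 def {e,t,z} use {t}

Liveness:
  live L0: ∅→{t}
  live L1: {t}→{f,t,z}
  live L2: {f}→∅
  live L3: {f,z}→∅
  live L4: ∅→{t}
  live L5: {t}→∅

Conflict graph:
  e: {f,t,z}
  f: {e,j,t,z}
  j: {f}
  t: {e,f,v,z}
  v: {t}
  z: {e,f,t}

Colouring:
  {e,f,t,z} pairwise interfere (4-clique) ⇒ χ ≥ 4
  assign e→c2 f→c0 j→c1 t→c1 v→c0 z→c3 — no edge inside a register ⇒ χ ≤ 4
  χ = 4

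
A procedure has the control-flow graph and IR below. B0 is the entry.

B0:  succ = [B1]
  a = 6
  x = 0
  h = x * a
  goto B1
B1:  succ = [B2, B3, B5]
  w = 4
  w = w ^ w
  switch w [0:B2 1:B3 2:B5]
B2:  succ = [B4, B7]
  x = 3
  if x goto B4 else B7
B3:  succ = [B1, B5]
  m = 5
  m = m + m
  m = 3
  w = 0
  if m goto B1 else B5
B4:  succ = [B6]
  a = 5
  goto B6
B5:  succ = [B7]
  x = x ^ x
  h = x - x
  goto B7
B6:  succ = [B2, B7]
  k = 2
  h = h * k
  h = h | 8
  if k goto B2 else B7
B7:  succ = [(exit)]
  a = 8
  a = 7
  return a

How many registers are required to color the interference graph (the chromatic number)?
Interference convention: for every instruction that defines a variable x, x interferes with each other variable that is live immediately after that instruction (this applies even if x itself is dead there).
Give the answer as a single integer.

Answer: 4

Working:
Per-block:
  B0: {a,h,x} / ∅
  B1: {w} / ∅
  B2: {x} / ∅
  B3: {m,w} / ∅
  B4: {a} / ∅
  B5: {h,x} / {x}
  B6: {h,k} / {h}
  B7: {a} / ∅

Liveness:
  B0 li=∅ lo={h,x}
  B1 li={h,x} lo={h,x}
  B2 li={h} lo={h}
  B3 li={h,x} lo={h,x}
  B4 li={h} lo={h}
  B5 li={x} lo=∅
  B6 li={h} lo={h}
  B7 li=∅ lo=∅

Interference:
  a↔{h,x}
  h↔{a,k,m,w,x}
  k↔{h}
  m↔{h,w,x}
  w↔{h,m,x}
  x↔{a,h,m,w}

Registers:
  lower bound: {h,m,w,x} mutually conflict ⇒ χ ≥ 4
  4-colouring: R0={h}  R1={k,x}  R2={a,m}  R3={w}
  χ = 4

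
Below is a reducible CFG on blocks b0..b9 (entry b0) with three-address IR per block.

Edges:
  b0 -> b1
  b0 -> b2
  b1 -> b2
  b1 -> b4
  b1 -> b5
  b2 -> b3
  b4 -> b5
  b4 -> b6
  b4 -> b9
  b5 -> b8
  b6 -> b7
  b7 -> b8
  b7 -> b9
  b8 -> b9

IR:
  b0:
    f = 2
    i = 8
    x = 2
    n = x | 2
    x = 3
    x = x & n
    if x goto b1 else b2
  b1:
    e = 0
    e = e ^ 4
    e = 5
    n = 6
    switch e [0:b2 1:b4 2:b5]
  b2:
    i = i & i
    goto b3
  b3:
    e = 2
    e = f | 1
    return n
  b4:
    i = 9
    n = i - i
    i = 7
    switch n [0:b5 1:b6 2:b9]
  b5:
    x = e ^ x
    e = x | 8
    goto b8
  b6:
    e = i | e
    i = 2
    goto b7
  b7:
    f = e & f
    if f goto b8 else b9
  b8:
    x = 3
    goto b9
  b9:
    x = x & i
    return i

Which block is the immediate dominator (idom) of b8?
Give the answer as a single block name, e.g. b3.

idom tree: b1←b0 b2←b0 b3←b2 b4←b1 b5←b1 b6←b4 b7←b6 b8←b1 b9←b1
Dom∩ at merges:
  b2: preds {b0,b1}: {b0} ∩ {b0,b1} = {b0}; idom=b0
  b5: preds {b1,b4}: {b0,b1} ∩ {b0,b1,b4} = {b0,b1}; idom=b1
  b8: preds {b5,b7}: {b0,b1,b5} ∩ {b0,b1,b4,b6,b7} = {b0,b1}; idom=b1
  b9: preds {b4,b7,b8}: {b0,b1,b4} ∩ {b0,b1,b4,b6,b7} ∩ {b0,b1,b8} = {b0,b1}; idom=b1

idom(b8) = b1

Answer: b1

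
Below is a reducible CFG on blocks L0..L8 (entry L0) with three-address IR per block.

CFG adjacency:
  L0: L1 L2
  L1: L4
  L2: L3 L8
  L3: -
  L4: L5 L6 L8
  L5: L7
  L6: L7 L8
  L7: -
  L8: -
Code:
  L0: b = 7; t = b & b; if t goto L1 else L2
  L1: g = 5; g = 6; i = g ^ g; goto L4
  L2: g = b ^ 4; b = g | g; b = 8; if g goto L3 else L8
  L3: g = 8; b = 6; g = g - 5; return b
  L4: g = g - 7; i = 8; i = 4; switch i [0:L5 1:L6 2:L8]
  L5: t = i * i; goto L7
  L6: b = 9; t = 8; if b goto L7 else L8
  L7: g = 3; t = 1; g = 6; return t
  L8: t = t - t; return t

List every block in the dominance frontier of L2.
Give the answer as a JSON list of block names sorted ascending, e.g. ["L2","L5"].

Answer: ["L8"]

Derivation:
idom tree: L1←L0 L2←L0 L3←L2 L4←L1 L5←L4 L6←L4 L7←L4 L8←L0
Join-block Dom:
  L7: preds {L5,L6}: {L0,L1,L4,L5} ∩ {L0,L1,L4,L6} = {L0,L1,L4}; idom=L4
  L8: preds {L2,L4,L6}: {L0,L2} ∩ {L0,L1,L4} ∩ {L0,L1,L4,L6} = {L0}; idom=L0

DF walk-up:
  L7←L5: walk L5 to L4
  L7←L6: walk L6 to L4
  L8←L2: walk L2 to L0
  L8←L4: walk L4→L1 to L0
  L8←L6: walk L6→L4→L1 to L0
  DF(L0)=∅
  DF(L1)={L8}
  DF(L2)={L8}
  DF(L3)=∅
  DF(L4)={L8}
  DF(L5)={L7}
  DF(L6)={L7,L8}
  DF(L7)=∅
  DF(L8)=∅

DF(L2) = ["L8"]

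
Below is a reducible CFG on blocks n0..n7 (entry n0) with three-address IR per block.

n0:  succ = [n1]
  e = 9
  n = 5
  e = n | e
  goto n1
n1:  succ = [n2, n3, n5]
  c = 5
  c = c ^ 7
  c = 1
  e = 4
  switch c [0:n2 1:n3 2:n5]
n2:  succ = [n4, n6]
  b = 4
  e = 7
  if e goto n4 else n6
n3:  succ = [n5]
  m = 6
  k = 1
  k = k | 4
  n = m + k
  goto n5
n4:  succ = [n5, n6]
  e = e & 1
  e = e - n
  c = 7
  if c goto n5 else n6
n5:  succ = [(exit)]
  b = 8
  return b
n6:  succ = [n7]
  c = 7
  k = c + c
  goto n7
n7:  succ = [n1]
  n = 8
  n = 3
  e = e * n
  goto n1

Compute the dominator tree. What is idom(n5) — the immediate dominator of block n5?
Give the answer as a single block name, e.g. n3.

Answer: n1

Derivation:
idom tree: n1←n0 n2←n1 n3←n1 n4←n2 n5←n1 n6←n2 n7←n6
Join-block Dom:
  n1: preds {n0,n7}: {n0} ∩ {n0,n1,n2,n6,n7} = {n0}; idom=n0
  n5: preds {n1,n3,n4}: {n0,n1} ∩ {n0,n1,n3} ∩ {n0,n1,n2,n4} = {n0,n1}; idom=n1
  n6: preds {n2,n4}: {n0,n1,n2} ∩ {n0,n1,n2,n4} = {n0,n1,n2}; idom=n2

idom(n5) = n1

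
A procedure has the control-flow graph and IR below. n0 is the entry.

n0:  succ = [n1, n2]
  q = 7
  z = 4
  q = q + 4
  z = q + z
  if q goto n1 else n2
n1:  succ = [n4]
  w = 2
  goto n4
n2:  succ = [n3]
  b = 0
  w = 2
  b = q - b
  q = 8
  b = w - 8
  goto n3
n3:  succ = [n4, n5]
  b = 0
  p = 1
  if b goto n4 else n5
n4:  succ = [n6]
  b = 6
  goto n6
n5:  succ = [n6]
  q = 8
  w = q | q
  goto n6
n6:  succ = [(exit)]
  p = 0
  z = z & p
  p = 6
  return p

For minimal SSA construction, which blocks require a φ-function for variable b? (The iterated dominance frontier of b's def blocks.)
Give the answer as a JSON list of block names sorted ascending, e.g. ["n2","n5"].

Answer: ["n4", "n6"]

Analysis:
idom tree: n1←n0 n2←n0 n3←n2 n4←n0 n5←n3 n6←n0
Dom∩ at merges:
  n4: preds {n1,n3}: {n0,n1} ∩ {n0,n2,n3} = {n0}; idom=n0
  n6: preds {n4,n5}: {n0,n4} ∩ {n0,n2,n3,n5} = {n0}; idom=n0

DF derivation:
  n4←n1: walk n1 to n0
  n4←n3: walk n3→n2 to n0
  n6←n4: walk n4 to n0
  n6←n5: walk n5→n3→n2 to n0
  DF(n0)=∅
  DF(n1)={n4}
  DF(n2)={n4,n6}
  DF(n3)={n4,n6}
  DF(n4)={n6}
  DF(n5)={n6}
  DF(n6)=∅

φ for b: defs {n2,n3,n4}
  DF⁺ = {n4,n6}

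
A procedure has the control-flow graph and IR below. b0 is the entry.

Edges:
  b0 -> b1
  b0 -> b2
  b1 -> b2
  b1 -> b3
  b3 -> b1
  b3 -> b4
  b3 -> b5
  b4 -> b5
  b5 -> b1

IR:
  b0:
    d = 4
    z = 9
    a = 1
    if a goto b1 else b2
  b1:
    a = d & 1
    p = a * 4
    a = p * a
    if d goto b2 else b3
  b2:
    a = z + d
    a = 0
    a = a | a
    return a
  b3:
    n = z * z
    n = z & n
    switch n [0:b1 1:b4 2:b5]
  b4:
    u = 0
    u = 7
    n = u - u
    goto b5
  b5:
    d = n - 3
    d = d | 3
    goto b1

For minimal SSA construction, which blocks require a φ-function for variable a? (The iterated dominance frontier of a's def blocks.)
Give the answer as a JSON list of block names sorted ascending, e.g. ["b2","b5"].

idom tree: b1←b0 b2←b0 b3←b1 b4←b3 b5←b3
Dom at joins:
  b1: preds {b0,b3,b5}: {b0} ∩ {b0,b1,b3} ∩ {b0,b1,b3,b5} = {b0}; idom=b0
  b2: preds {b0,b1}: {b0} ∩ {b0,b1} = {b0}; idom=b0
  b5: preds {b3,b4}: {b0,b1,b3} ∩ {b0,b1,b3,b4} = {b0,b1,b3}; idom=b3

DF walk-up:
  b1←b0: walk · to b0
  b1←b3: walk b3→b1 to b0
  b1←b5: walk b5→b3→b1 to b0
  b2←b0: walk · to b0
  b2←b1: walk b1 to b0
  b5←b3: walk · to b3
  b5←b4: walk b4 to b3
  DF(b0)=∅
  DF(b1)={b1,b2}
  DF(b2)=∅
  DF(b3)={b1}
  DF(b4)={b5}
  DF(b5)={b1}

φ for a: defs {b0,b1,b2}
  DF⁺ = {b1,b2}

Answer: ["b1", "b2"]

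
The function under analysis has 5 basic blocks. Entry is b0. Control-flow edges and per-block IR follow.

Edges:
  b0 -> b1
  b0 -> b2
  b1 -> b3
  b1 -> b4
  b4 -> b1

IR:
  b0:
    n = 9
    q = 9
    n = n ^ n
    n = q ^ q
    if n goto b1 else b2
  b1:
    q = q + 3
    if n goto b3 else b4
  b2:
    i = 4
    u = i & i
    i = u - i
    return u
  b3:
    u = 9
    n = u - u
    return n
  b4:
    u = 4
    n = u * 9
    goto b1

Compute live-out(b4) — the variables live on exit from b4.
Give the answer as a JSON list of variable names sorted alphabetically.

def/use:
  b0: def={n,q} ue=∅
  b1: def={q} ue={n,q}
  b2: def={i,u} ue=∅
  b3: def={n,u} ue=∅
  b4: def={n,u} ue=∅

Liveness:
  b0: in=∅ out={n,q}
  b1: in={n,q} out={q}
  b2: in=∅ out=∅
  b3: in=∅ out=∅
  b4: in={q} out={n,q}

live-out(b4) = ["n", "q"]

Answer: ["n", "q"]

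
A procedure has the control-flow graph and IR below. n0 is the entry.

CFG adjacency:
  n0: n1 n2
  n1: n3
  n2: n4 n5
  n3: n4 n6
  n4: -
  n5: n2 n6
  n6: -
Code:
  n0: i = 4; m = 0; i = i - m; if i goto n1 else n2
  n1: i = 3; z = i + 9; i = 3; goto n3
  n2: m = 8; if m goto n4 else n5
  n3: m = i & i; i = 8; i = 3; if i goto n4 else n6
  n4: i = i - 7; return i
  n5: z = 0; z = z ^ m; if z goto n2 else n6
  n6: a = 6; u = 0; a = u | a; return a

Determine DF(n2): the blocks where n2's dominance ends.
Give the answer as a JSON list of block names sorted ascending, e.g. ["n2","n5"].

Answer: ["n2", "n4", "n6"]

Derivation:
idom tree: n1←n0 n2←n0 n3←n1 n4←n0 n5←n2 n6←n0
Dom at joins:
  n2: preds {n0,n5}: {n0} ∩ {n0,n2,n5} = {n0}; idom=n0
  n4: preds {n2,n3}: {n0,n2} ∩ {n0,n1,n3} = {n0}; idom=n0
  n6: preds {n3,n5}: {n0,n1,n3} ∩ {n0,n2,n5} = {n0}; idom=n0

Frontier:
  join n2 pred n0: · stop@n0
  join n2 pred n5: n5→n2 stop@n0
  join n4 pred n2: n2 stop@n0
  join n4 pred n3: n3→n1 stop@n0
  join n6 pred n3: n3→n1 stop@n0
  join n6 pred n5: n5→n2 stop@n0
  DF(n0)=∅
  DF(n1)={n4,n6}
  DF(n2)={n2,n4,n6}
  DF(n3)={n4,n6}
  DF(n4)=∅
  DF(n5)={n2,n6}
  DF(n6)=∅

DF(n2) = ["n2", "n4", "n6"]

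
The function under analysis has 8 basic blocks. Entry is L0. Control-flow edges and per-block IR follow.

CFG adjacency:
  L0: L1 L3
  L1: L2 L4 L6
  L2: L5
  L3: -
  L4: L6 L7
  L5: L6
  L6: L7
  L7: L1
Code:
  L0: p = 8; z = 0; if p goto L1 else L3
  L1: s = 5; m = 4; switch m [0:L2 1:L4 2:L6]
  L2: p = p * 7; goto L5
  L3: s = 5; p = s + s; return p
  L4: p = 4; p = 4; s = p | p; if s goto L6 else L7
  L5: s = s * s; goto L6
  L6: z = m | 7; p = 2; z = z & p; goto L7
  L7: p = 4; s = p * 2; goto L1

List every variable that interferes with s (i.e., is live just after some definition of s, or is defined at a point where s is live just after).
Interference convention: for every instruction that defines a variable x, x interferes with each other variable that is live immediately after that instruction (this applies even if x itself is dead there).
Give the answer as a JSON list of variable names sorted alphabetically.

Answer: ["m", "p"]

Derivation:
Per-block:
  L0: def={p,z} ue=∅
  L1: def={m,s} ue=∅
  L2: def={p} ue={p}
  L3: def={p,s} ue=∅
  L4: def={p,s} ue=∅
  L5: def={s} ue={s}
  L6: def={p,z} ue={m}
  L7: def={p,s} ue=∅

Live sets:
  L0: in=∅ out={p}
  L1: in={p} out={m,p,s}
  L2: in={m,p,s} out={m,s}
  L3: in=∅ out=∅
  L4: in={m} out={m}
  L5: in={m,s} out={m}
  L6: in={m} out=∅
  L7: in=∅ out={p}

Interference:
  m — {p,s}
  p — {m,s,z}
  s — {m,p}
  z — {p}

N(s) = ["m", "p"]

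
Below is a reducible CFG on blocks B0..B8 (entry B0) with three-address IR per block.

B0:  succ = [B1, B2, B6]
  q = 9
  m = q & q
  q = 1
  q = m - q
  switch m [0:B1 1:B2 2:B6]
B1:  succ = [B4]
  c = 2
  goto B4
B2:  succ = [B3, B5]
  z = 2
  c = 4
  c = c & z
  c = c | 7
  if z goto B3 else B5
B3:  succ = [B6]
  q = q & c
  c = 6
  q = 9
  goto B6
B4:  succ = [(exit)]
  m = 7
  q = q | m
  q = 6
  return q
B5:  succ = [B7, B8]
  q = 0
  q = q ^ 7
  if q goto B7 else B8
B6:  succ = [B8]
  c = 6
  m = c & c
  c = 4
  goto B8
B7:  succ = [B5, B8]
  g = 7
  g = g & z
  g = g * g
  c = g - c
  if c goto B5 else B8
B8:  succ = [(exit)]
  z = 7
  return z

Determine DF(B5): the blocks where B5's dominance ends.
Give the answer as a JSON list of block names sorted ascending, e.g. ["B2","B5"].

Answer: ["B5", "B8"]

Derivation:
idom tree: B1←B0 B2←B0 B3←B2 B4←B1 B5←B2 B6←B0 B7←B5 B8←B0
Dom∩ at merges:
  B5: preds {B2,B7}: {B0,B2} ∩ {B0,B2,B5,B7} = {B0,B2}; idom=B2
  B6: preds {B0,B3}: {B0} ∩ {B0,B2,B3} = {B0}; idom=B0
  B8: preds {B5,B6,B7}: {B0,B2,B5} ∩ {B0,B6} ∩ {B0,B2,B5,B7} = {B0}; idom=B0

DF walk-up:
  B5←B2: walk · to B2
  B5←B7: walk B7→B5 to B2
  B6←B0: walk · to B0
  B6←B3: walk B3→B2 to B0
  B8←B5: walk B5→B2 to B0
  B8←B6: walk B6 to B0
  B8←B7: walk B7→B5→B2 to B0
  DF(B0)=∅
  DF(B1)=∅
  DF(B2)={B6,B8}
  DF(B3)={B6}
  DF(B4)=∅
  DF(B5)={B5,B8}
  DF(B6)={B8}
  DF(B7)={B5,B8}
  DF(B8)=∅

DF(B5) = ["B5", "B8"]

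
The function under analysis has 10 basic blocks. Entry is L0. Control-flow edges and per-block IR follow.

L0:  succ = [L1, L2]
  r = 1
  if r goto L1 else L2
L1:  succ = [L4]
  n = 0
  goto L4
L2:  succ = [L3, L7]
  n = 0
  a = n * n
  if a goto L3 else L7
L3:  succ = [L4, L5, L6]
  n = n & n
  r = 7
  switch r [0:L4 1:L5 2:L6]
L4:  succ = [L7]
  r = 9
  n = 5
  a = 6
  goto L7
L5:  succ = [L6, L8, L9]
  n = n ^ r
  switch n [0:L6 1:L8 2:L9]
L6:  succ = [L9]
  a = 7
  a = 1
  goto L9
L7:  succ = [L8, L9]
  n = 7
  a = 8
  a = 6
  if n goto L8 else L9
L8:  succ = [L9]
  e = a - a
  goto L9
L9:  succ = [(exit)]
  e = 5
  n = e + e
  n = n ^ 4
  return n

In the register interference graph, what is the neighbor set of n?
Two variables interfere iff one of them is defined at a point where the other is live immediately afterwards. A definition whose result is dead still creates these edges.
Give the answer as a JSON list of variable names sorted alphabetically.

Answer: ["a", "r"]

Analysis:
Per-block:
  L0 def {r} use ∅
  L1 def {n} use ∅
  L2 def {a,n} use ∅
  L3 def {n,r} use {n}
  L4 def {a,n,r} use ∅
  L5 def {n} use {n,r}
  L6 def {a} use ∅
  L7 def {a,n} use ∅
  L8 def {e} use {a}
  L9 def {e,n} use ∅

Live sets:
  live L0: ∅→∅
  live L1: ∅→∅
  live L2: ∅→{a,n}
  live L3: {a,n}→{a,n,r}
  live L4: ∅→∅
  live L5: {a,n,r}→{a}
  live L6: ∅→∅
  live L7: ∅→{a}
  live L8: {a}→∅
  live L9: ∅→∅

Interfere edges:
  a: {n,r}
  e: ∅
  n: {a,r}
  r: {a,n}

N(n) = ["a", "r"]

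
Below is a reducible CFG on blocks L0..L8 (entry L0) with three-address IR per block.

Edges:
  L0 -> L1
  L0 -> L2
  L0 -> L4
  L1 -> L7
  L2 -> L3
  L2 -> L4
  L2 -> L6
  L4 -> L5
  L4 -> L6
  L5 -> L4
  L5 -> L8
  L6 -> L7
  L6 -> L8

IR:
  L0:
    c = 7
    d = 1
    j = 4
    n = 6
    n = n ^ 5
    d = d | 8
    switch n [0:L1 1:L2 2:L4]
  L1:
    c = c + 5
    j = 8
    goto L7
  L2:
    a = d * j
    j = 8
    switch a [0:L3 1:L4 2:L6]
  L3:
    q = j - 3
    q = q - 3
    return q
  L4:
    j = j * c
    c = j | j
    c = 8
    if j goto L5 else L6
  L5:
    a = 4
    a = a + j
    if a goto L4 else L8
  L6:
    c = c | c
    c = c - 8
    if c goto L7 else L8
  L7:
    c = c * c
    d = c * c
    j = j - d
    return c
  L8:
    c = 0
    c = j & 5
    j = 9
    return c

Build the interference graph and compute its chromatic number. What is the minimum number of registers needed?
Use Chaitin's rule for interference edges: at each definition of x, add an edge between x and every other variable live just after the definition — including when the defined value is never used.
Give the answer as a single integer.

def/use:
  L0 def {c,d,j,n} use ∅
  L1 def {c,j} use {c}
  L2 def {a,j} use {d,j}
  L3 def {q} use {j}
  L4 def {c,j} use {c,j}
  L5 def {a} use {j}
  L6 def {c} use {c}
  L7 def {c,d,j} use {c,j}
  L8 def {c,j} use {j}

Backward fixpoint:
  live L0: ∅→{c,d,j}
  live L1: {c}→{c,j}
  live L2: {c,d,j}→{c,j}
  live L3: {j}→∅
  live L4: {c,j}→{c,j}
  live L5: {c,j}→{c,j}
  live L6: {c,j}→{c,j}
  live L7: {c,j}→∅
  live L8: {j}→∅

Interference:
  a↔{c,j}
  c↔{a,d,j,n}
  d↔{c,j,n}
  j↔{a,c,d,n}
  n↔{c,d,j}
  q↔∅

Chromatic number:
  {c,d,j,n} pairwise interfere (4-clique) ⇒ χ ≥ 4
  assign a→r2 c→r0 d→r2 j→r1 n→r3 q→r0 — no edge inside a register ⇒ χ ≤ 4
  χ = 4

Answer: 4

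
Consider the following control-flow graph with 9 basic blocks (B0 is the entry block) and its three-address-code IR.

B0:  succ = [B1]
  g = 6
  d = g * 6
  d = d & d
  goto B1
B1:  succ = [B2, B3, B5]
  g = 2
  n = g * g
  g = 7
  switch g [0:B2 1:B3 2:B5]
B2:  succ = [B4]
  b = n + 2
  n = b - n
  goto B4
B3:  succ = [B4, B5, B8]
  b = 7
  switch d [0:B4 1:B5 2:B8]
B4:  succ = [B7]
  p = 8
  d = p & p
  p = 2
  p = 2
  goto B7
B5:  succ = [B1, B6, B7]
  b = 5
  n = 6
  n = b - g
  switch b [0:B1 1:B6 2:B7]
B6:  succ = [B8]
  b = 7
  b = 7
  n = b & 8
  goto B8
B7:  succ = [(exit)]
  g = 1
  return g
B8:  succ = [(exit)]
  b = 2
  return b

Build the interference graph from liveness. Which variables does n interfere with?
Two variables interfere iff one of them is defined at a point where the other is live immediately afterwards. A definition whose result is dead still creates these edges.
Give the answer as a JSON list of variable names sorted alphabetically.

Answer: ["b", "d", "g"]

Working:
Block summaries:
  B0 def {d,g} use ∅
  B1 def {g,n} use ∅
  B2 def {b,n} use {n}
  B3 def {b} use {d}
  B4 def {d,p} use ∅
  B5 def {b,n} use {g}
  B6 def {b,n} use ∅
  B7 def {g} use ∅
  B8 def {b} use ∅

Live sets:
  B0: in=∅ out={d}
  B1: in={d} out={d,g,n}
  B2: in={n} out=∅
  B3: in={d,g} out={d,g}
  B4: in=∅ out=∅
  B5: in={d,g} out={d}
  B6: in=∅ out=∅
  B7: in=∅ out=∅
  B8: in=∅ out=∅

Conflict graph:
  b↔{d,g,n}
  d↔{b,g,n}
  g↔{b,d,n}
  n↔{b,d,g}
  p↔∅

N(n) = ["b", "d", "g"]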